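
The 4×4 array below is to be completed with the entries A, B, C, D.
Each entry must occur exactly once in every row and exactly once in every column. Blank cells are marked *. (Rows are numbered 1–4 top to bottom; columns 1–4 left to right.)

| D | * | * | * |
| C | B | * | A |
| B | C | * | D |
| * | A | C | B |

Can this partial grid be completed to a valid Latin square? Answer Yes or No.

Row 1, column 2: row 1 together with column 2 already contain {A, B, C, D} — every symbol — so nothing can go there. The grid has no valid completion.

No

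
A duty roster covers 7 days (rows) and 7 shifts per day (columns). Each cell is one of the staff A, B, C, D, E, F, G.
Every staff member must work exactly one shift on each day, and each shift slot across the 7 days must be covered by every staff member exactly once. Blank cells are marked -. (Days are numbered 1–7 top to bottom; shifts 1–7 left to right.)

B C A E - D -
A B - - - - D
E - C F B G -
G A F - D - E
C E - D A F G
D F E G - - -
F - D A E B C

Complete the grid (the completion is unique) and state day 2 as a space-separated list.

A B G C F E D

Day 2, shift 3: day 2 has {A, B, D} and shift 3 has {A, C, D, E, F}, leaving only G.
Day 2, shift 4: day 2 has {A, B, D, G} and shift 4 has {A, D, E, F, G}, leaving only C.
Day 2, shift 5: day 2 has {A, B, C, D, G} and shift 5 has {A, B, D, E}, leaving only F.
Day 2, shift 6: day 2 has {A, B, C, D, F, G} and shift 6 has {B, D, F, G}, leaving only E.
So day 2 reads: A B G C F E D.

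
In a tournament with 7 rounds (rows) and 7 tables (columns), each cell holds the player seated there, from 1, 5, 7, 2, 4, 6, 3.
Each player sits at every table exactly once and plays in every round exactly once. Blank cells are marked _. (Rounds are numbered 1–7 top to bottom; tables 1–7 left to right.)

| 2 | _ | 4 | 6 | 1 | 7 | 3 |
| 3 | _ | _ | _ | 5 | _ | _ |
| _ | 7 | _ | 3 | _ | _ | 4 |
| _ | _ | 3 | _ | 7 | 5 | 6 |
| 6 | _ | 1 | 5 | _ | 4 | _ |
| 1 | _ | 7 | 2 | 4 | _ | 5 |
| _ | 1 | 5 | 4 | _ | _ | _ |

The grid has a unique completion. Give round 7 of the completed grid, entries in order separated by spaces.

Round 7, table 1: round 7 has {1, 5, 4} and table 1 has {1, 2, 6, 3}, leaving only 7.
Round 7, table 7: round 7 has {1, 5, 7, 4} and table 7 has {5, 4, 6, 3}, leaving only 2.
Round 1, table 2: round 1 has {1, 7, 2, 4, 6, 3} and table 2 has {1, 7}, leaving only 5.
Round 3, table 1: round 3 has {7, 4, 3} and table 1 has {1, 7, 2, 6, 3}, leaving only 5.
Round 4, table 1: round 4 has {5, 7, 6, 3} and table 1 has {1, 5, 7, 2, 6, 3}, leaving only 4.
Round 4, table 2: round 4 has {5, 7, 4, 6, 3} and table 2 has {1, 5, 7}, leaving only 2.
Round 4, table 4: round 4 has {5, 7, 2, 4, 6, 3} and table 4 has {5, 2, 4, 6, 3}, leaving only 1.
Round 2, table 4: round 2 has {5, 3} and table 4 has {1, 5, 2, 4, 6, 3}, leaving only 7.
Round 2, table 7: round 2 has {5, 7, 3} and table 7 has {5, 2, 4, 6, 3}, leaving only 1.
Round 5, table 2: round 5 has {1, 5, 4, 6} and table 2 has {1, 5, 7, 2}, leaving only 3.
Round 5, table 5: round 5 has {1, 5, 4, 6, 3} and table 5 has {1, 5, 7, 4}, leaving only 2.
Round 3, table 5: round 3 has {5, 7, 4, 3} and table 5 has {1, 5, 7, 2, 4}, leaving only 6.
Round 7, table 5: round 7 has {1, 5, 7, 2, 4} and table 5 has {1, 5, 7, 2, 4, 6}, leaving only 3.
Round 7, table 6: round 7 has {1, 5, 7, 2, 4, 3} and table 6 has {5, 7, 4}, leaving only 6.
So round 7 reads: 7 1 5 4 3 6 2.

7 1 5 4 3 6 2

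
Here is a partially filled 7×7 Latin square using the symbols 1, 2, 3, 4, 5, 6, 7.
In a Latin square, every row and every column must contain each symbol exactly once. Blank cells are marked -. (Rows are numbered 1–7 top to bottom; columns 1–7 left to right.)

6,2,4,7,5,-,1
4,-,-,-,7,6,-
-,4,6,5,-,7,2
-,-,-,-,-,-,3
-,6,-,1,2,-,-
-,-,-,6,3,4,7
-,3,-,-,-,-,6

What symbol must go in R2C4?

3

Row 1, column 6: row 1 has {1, 2, 4, 5, 6, 7} and column 6 has {4, 6, 7}, leaving only 3.
Row 2, column 7: row 2 has {4, 6, 7} and column 7 has {1, 2, 3, 6, 7}, leaving only 5.
Row 2, column 2: row 2 has {4, 5, 6, 7} and column 2 has {2, 3, 4, 6}, leaving only 1.
Row 3, column 5: row 3 has {2, 4, 5, 6, 7} and column 5 has {2, 3, 5, 7}, leaving only 1.
Row 3, column 1: row 3 has {1, 2, 4, 5, 6, 7} and column 1 has {4, 6}, leaving only 3.
Row 5, column 6: row 5 has {1, 2, 6} and column 6 has {3, 4, 6, 7}, leaving only 5.
Row 5, column 1: row 5 has {1, 2, 5, 6} and column 1 has {3, 4, 6}, leaving only 7.
Row 5, column 3: row 5 has {1, 2, 5, 6, 7} and column 3 has {4, 6}, leaving only 3.
Row 2, column 3: row 2 has {1, 4, 5, 6, 7} and column 3 has {3, 4, 6}, leaving only 2.
Row 2 already has {1, 2, 4, 5, 6, 7} and column 4 already has {1, 5, 6, 7}, so row 2, column 4 must be 3.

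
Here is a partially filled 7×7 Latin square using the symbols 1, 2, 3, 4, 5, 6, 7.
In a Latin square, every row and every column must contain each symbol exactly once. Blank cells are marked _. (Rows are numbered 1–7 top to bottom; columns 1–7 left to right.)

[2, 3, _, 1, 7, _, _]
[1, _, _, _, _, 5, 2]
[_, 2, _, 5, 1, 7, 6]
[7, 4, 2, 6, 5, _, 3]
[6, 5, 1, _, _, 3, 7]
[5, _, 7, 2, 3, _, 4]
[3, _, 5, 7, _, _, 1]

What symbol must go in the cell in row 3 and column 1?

4

Row 3 already has {1, 2, 5, 6, 7} and column 1 already has {1, 2, 3, 5, 6, 7}, so row 3, column 1 must be 4.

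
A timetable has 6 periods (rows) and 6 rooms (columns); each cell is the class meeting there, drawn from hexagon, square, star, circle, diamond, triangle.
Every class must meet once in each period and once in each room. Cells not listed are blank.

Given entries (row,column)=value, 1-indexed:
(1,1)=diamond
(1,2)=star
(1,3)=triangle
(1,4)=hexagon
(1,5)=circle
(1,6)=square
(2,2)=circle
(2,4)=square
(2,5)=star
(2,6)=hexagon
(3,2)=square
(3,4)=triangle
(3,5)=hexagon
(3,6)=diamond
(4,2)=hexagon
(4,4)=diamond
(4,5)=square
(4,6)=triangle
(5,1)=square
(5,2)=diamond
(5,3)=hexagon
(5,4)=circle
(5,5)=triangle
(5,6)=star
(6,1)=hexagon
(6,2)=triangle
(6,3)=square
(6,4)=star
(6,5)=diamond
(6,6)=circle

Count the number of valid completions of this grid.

Period 2, room 1: eliminating its period and room leaves {triangle}.
Period 2, room 3: eliminating its period and room leaves {diamond}.
Period 3, room 1: eliminating its period and room leaves {star, circle}.
Period 3, room 3: eliminating its period and room leaves {star, circle}.
Period 4, room 1: eliminating its period and room leaves {star, circle}.
Period 4, room 3: eliminating its period and room leaves {star, circle}.
Enumerating the assignments across these blanks that avoid any period or room repeat gives 2 completions.

2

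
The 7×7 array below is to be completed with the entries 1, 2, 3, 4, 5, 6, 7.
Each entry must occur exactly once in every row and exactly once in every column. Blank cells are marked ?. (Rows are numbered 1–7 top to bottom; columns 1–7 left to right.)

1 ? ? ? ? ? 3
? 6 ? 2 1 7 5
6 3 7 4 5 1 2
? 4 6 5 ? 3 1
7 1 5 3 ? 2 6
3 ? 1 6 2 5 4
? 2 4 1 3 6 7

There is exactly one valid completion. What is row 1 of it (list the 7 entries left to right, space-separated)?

Row 1, column 3: row 1 has {1, 3} and column 3 has {1, 4, 5, 6, 7}, leaving only 2.
Row 1, column 4: row 1 has {1, 2, 3} and column 4 has {1, 2, 3, 4, 5, 6}, leaving only 7.
Row 1, column 2: row 1 has {1, 2, 3, 7} and column 2 has {1, 2, 3, 4, 6}, leaving only 5.
Row 1, column 6: row 1 has {1, 2, 3, 5, 7} and column 6 has {1, 2, 3, 5, 6, 7}, leaving only 4.
Row 1, column 5: row 1 has {1, 2, 3, 4, 5, 7} and column 5 has {1, 2, 3, 5}, leaving only 6.
So row 1 reads: 1 5 2 7 6 4 3.

1 5 2 7 6 4 3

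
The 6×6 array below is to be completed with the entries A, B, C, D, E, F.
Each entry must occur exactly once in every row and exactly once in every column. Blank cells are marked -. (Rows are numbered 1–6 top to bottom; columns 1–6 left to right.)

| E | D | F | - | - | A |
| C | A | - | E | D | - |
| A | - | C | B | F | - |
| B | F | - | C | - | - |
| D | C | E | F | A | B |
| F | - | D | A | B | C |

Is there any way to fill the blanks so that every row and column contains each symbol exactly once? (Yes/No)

Row 1, column 4: row 1 together with column 4 already contain {A, B, C, D, E, F} — every symbol — so nothing can go there. The grid has no valid completion.

No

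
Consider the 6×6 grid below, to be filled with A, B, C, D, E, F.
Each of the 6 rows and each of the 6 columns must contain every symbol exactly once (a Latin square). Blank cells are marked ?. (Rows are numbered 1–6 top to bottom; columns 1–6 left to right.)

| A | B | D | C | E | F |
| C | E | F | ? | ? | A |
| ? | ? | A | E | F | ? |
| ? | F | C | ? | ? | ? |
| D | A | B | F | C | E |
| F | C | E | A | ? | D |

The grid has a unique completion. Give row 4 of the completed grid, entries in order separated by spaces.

Row 4, column 6: row 4 has {C, F} and column 6 has {A, D, E, F}, leaving only B.
Row 4, column 1: row 4 has {B, C, F} and column 1 has {A, C, D, F}, leaving only E.
Row 4, column 4: row 4 has {B, C, E, F} and column 4 has {A, C, E, F}, leaving only D.
Row 4, column 5: row 4 has {B, C, D, E, F} and column 5 has {C, E, F}, leaving only A.
So row 4 reads: E F C D A B.

E F C D A B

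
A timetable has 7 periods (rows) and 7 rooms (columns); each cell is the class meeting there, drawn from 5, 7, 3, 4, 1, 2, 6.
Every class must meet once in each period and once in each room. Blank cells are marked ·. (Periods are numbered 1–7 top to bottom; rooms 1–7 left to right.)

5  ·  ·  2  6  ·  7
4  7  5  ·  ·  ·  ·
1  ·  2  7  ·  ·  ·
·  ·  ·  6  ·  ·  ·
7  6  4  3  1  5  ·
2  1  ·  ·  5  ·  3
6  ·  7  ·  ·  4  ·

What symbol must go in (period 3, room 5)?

4

Period 2, room 4: period 2 has {5, 7, 4} and room 4 has {7, 3, 2, 6}, leaving only 1.
Period 4, room 1: period 4 has {6} and room 1 has {5, 7, 4, 1, 2, 6}, leaving only 3.
Period 4, room 3: period 4 has {3, 6} and room 3 has {5, 7, 4, 2}, leaving only 1.
Period 1, room 3: period 1 has {5, 7, 2, 6} and room 3 has {5, 7, 4, 1, 2}, leaving only 3.
Period 1, room 2: period 1 has {5, 7, 3, 2, 6} and room 2 has {7, 1, 6}, leaving only 4.
Period 1, room 6: period 1 has {5, 7, 3, 4, 2, 6} and room 6 has {5, 4}, leaving only 1.
Period 5, room 7: period 5 has {5, 7, 3, 4, 1, 6} and room 7 has {7, 3}, leaving only 2.
Period 2, room 7: period 2 has {5, 7, 4, 1} and room 7 has {7, 3, 2}, leaving only 6.
Period 6, room 3: period 6 has {5, 3, 1, 2} and room 3 has {5, 7, 3, 4, 1, 2}, leaving only 6.
Period 6, room 4: period 6 has {5, 3, 1, 2, 6} and room 4 has {7, 3, 1, 2, 6}, leaving only 4.
Period 6, room 6: period 6 has {5, 3, 4, 1, 2, 6} and room 6 has {5, 4, 1}, leaving only 7.
Period 4, room 6: period 4 has {3, 1, 6} and room 6 has {5, 7, 4, 1}, leaving only 2.
Period 2, room 6: period 2 has {5, 7, 4, 1, 6} and room 6 has {5, 7, 4, 1, 2}, leaving only 3.
Period 2, room 5: period 2 has {5, 7, 3, 4, 1, 6} and room 5 has {5, 1, 6}, leaving only 2.
Period 3, room 6: period 3 has {7, 1, 2} and room 6 has {5, 7, 3, 4, 1, 2}, leaving only 6.
Period 4, room 2: period 4 has {3, 1, 2, 6} and room 2 has {7, 4, 1, 6}, leaving only 5.
Period 3, room 2: period 3 has {7, 1, 2, 6} and room 2 has {5, 7, 4, 1, 6}, leaving only 3.
Period 3 already has {7, 3, 1, 2, 6} and room 5 already has {5, 1, 2, 6}, so period 3, room 5 must be 4.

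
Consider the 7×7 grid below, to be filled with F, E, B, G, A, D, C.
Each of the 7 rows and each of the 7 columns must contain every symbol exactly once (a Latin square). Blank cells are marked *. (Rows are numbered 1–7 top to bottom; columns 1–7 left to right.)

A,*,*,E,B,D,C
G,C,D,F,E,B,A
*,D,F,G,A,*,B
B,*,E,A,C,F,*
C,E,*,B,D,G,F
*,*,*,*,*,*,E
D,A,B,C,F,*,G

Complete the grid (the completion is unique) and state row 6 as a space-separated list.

Row 6, column 1: row 6 has {E} and column 1 has {B, G, A, D, C}, leaving only F.
Row 6, column 4: row 6 has {F, E} and column 4 has {F, E, B, G, A, C}, leaving only D.
Row 6, column 5: row 6 has {F, E, D} and column 5 has {F, E, B, A, D, C}, leaving only G.
Row 6, column 2: row 6 has {F, E, G, D} and column 2 has {E, A, D, C}, leaving only B.
Row 1, column 3: row 1 has {E, B, A, D, C} and column 3 has {F, E, B, D}, leaving only G.
Row 1, column 2: row 1 has {E, B, G, A, D, C} and column 2 has {E, B, A, D, C}, leaving only F.
Row 3, column 1: row 3 has {F, B, G, A, D} and column 1 has {F, B, G, A, D, C}, leaving only E.
Row 3, column 6: row 3 has {F, E, B, G, A, D} and column 6 has {F, B, G, D}, leaving only C.
Row 6, column 6: row 6 has {F, E, B, G, D} and column 6 has {F, B, G, D, C}, leaving only A.
Row 6, column 3: row 6 has {F, E, B, G, A, D} and column 3 has {F, E, B, G, D}, leaving only C.
So row 6 reads: F B C D G A E.

F B C D G A E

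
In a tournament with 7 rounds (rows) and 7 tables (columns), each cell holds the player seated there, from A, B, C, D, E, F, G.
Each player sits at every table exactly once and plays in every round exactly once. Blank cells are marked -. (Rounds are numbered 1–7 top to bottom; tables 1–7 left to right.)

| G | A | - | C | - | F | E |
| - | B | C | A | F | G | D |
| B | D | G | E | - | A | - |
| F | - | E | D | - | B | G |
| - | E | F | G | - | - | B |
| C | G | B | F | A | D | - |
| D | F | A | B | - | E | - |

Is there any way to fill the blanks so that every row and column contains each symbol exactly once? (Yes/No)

No

Round 6, table 7: round 6 together with table 7 already contain {A, B, C, D, E, F, G} — every symbol — so nothing can go there. The grid has no valid completion.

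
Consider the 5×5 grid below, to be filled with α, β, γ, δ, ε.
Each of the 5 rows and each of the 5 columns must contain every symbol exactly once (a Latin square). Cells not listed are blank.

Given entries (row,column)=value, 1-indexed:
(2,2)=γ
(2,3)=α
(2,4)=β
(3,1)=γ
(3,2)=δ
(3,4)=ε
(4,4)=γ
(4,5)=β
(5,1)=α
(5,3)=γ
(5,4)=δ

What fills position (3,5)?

Row 3 already has {γ, δ, ε} and column 5 already has {β}, so row 3, column 5 must be α.

α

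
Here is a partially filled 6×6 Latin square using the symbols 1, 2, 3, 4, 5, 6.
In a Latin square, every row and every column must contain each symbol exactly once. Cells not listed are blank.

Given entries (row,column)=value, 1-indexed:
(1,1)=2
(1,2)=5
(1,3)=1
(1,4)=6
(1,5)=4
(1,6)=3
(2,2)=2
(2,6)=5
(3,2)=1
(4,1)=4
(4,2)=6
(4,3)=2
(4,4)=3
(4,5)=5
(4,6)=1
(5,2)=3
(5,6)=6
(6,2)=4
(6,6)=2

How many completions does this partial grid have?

12

Row 2, column 1: eliminating its row and column leaves {1, 3, 6}.
Row 2, column 3: eliminating its row and column leaves {3, 4, 6}.
Row 2, column 4: eliminating its row and column leaves {1, 4}.
Row 2, column 5: eliminating its row and column leaves {1, 3, 6}.
Row 3, column 1: eliminating its row and column leaves {3, 5, 6}.
Row 3, column 3: eliminating its row and column leaves {3, 4, 5, 6}.
Row 3, column 4: eliminating its row and column leaves {2, 4, 5}.
Row 3, column 5: eliminating its row and column leaves {2, 3, 6}.
Row 3, column 6: eliminating its row and column leaves {4}.
Row 5, column 1: eliminating its row and column leaves {1, 5}.
Row 5, column 3: eliminating its row and column leaves {4, 5}.
Row 5, column 4: eliminating its row and column leaves {1, 2, 4, 5}.
Row 5, column 5: eliminating its row and column leaves {1, 2}.
Row 6, column 1: eliminating its row and column leaves {1, 3, 5, 6}.
Row 6, column 3: eliminating its row and column leaves {3, 5, 6}.
Row 6, column 4: eliminating its row and column leaves {1, 5}.
Row 6, column 5: eliminating its row and column leaves {1, 3, 6}.
Enumerating the assignments across these blanks that avoid any row or column repeat gives 12 completions.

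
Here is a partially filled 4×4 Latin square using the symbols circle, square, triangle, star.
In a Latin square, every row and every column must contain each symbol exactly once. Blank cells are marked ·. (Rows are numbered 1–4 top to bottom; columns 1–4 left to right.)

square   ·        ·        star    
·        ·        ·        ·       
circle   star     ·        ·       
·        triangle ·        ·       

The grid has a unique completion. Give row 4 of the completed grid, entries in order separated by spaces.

Row 4, column 1: row 4 has {triangle} and column 1 has {circle, square}, leaving only star.
Row 1, column 2: row 1 has {square, star} and column 2 has {triangle, star}, leaving only circle.
Row 1, column 3: row 1 has {circle, square, star} and column 3 has {}, leaving only triangle.
Row 2, column 1: row 2 has {} and column 1 has {circle, square, star}, leaving only triangle.
Row 2, column 2: row 2 has {triangle} and column 2 has {circle, triangle, star}, leaving only square.
Row 2, column 4: row 2 has {square, triangle} and column 4 has {star}, leaving only circle.
Row 4, column 4: row 4 has {triangle, star} and column 4 has {circle, star}, leaving only square.
Row 4, column 3: row 4 has {square, triangle, star} and column 3 has {triangle}, leaving only circle.
So row 4 reads: star triangle circle square.

star triangle circle square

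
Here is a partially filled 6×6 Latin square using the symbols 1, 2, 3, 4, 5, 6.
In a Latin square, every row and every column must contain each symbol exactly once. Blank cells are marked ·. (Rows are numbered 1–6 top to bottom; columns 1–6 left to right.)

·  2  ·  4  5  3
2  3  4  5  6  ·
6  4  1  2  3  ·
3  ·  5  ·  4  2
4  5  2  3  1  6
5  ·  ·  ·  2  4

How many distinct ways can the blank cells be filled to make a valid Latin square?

2

Row 1, column 1: eliminating its row and column leaves {1}.
Row 1, column 3: eliminating its row and column leaves {6}.
Row 2, column 6: eliminating its row and column leaves {1}.
Row 3, column 6: eliminating its row and column leaves {5}.
Row 4, column 2: eliminating its row and column leaves {1, 6}.
Row 4, column 4: eliminating its row and column leaves {1, 6}.
Row 6, column 2: eliminating its row and column leaves {1, 6}.
Row 6, column 3: eliminating its row and column leaves {3, 6}.
Row 6, column 4: eliminating its row and column leaves {1, 6}.
Enumerating the assignments across these blanks that avoid any row or column repeat gives 2 completions.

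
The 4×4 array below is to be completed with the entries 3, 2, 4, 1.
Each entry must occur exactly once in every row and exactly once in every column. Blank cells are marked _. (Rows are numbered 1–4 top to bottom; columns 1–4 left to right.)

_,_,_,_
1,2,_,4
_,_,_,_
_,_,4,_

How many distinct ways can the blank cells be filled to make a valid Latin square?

8

Row 1, column 1: eliminating its row and column leaves {3, 2, 4}.
Row 1, column 2: eliminating its row and column leaves {3, 4, 1}.
Row 1, column 3: eliminating its row and column leaves {3, 2, 1}.
Row 1, column 4: eliminating its row and column leaves {3, 2, 1}.
Row 2, column 3: eliminating its row and column leaves {3}.
Row 3, column 1: eliminating its row and column leaves {3, 2, 4}.
Row 3, column 2: eliminating its row and column leaves {3, 4, 1}.
Row 3, column 3: eliminating its row and column leaves {3, 2, 1}.
Row 3, column 4: eliminating its row and column leaves {3, 2, 1}.
Row 4, column 1: eliminating its row and column leaves {3, 2}.
Row 4, column 2: eliminating its row and column leaves {3, 1}.
Row 4, column 4: eliminating its row and column leaves {3, 2, 1}.
Enumerating the assignments across these blanks that avoid any row or column repeat gives 8 completions.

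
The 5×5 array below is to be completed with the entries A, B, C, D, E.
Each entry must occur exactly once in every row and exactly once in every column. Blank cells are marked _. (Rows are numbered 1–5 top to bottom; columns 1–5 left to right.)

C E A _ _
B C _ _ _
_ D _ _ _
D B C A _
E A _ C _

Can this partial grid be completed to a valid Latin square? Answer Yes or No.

No row or column among the givens repeats a symbol, and propagating forced cells runs into no contradiction.
One valid completion exists (for instance, C E A D B / B C D E A / A D E B C / D B C A E / E A B C D).

Yes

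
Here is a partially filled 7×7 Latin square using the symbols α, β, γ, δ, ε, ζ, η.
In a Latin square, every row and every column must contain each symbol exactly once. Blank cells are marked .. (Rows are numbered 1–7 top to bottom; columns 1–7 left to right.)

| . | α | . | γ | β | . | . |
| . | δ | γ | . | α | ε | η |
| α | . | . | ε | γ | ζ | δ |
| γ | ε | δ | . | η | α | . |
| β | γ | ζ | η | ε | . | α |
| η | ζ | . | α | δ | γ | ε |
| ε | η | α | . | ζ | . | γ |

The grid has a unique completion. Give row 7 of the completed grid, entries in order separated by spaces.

ε η α δ ζ β γ

Row 1, column 7: row 1 has {α, β, γ} and column 7 has {α, γ, δ, ε, η}, leaving only ζ.
Row 1, column 1: row 1 has {α, β, γ, ζ} and column 1 has {α, β, γ, ε, η}, leaving only δ.
Row 1, column 6: row 1 has {α, β, γ, δ, ζ} and column 6 has {α, γ, ε, ζ}, leaving only η.
Row 1, column 3: row 1 has {α, β, γ, δ, ζ, η} and column 3 has {α, γ, δ, ζ}, leaving only ε.
Row 2, column 1: row 2 has {α, γ, δ, ε, η} and column 1 has {α, β, γ, δ, ε, η}, leaving only ζ.
Row 2, column 4: row 2 has {α, γ, δ, ε, ζ, η} and column 4 has {α, γ, ε, η}, leaving only β.
Row 7, column 4: row 7 has {α, γ, ε, ζ, η} and column 4 has {α, β, γ, ε, η}, leaving only δ.
Row 7, column 6: row 7 has {α, γ, δ, ε, ζ, η} and column 6 has {α, γ, ε, ζ, η}, leaving only β.
So row 7 reads: ε η α δ ζ β γ.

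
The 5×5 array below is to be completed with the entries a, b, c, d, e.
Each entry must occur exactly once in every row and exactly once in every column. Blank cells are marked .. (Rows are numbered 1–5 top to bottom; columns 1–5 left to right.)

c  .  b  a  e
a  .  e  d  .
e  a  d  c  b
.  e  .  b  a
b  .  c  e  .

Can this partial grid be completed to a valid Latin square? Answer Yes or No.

No

Row 4, column 3: row 4 together with column 3 already contain {a, b, c, d, e} — every symbol — so nothing can go there. The grid has no valid completion.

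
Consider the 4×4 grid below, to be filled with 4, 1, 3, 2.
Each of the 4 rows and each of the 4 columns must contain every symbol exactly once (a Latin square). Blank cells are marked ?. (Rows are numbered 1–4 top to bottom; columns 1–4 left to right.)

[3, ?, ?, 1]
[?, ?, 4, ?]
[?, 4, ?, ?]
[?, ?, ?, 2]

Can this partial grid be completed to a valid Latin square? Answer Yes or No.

No

Row 1, column 2: row 1 has {1, 3} and column 2 has {4}, so it must be 2.
Now row 1, column 3: row 1 together with column 3 already contain {4, 1, 3, 2} — every symbol — so nothing can go there. The grid has no valid completion.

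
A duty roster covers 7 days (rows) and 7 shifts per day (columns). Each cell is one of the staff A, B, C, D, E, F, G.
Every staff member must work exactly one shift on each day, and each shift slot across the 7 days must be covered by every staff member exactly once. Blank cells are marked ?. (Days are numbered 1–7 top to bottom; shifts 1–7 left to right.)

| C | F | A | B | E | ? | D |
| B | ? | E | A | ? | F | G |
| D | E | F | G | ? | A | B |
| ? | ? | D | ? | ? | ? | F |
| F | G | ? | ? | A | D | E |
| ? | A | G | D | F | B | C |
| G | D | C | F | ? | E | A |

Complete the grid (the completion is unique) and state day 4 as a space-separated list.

Day 1, shift 6: day 1 has {A, B, C, D, E, F} and shift 6 has {A, B, D, E, F}, leaving only G.
Day 4, shift 6: day 4 has {D, F} and shift 6 has {A, B, D, E, F, G}, leaving only C.
Day 4, shift 2: day 4 has {C, D, F} and shift 2 has {A, D, E, F, G}, leaving only B.
Day 4, shift 4: day 4 has {B, C, D, F} and shift 4 has {A, B, D, F, G}, leaving only E.
Day 4, shift 1: day 4 has {B, C, D, E, F} and shift 1 has {B, C, D, F, G}, leaving only A.
Day 4, shift 5: day 4 has {A, B, C, D, E, F} and shift 5 has {A, E, F}, leaving only G.
So day 4 reads: A B D E G C F.

A B D E G C F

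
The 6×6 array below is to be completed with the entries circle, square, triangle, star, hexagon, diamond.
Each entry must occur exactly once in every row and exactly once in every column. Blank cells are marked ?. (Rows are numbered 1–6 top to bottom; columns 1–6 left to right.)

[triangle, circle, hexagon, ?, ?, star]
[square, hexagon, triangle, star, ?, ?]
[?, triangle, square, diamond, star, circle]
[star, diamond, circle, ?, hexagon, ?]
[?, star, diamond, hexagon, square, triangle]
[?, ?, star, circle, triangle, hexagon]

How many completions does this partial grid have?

Row 1, column 4: eliminating its row and column leaves {square}.
Row 1, column 5: eliminating its row and column leaves {diamond}.
Row 2, column 5: eliminating its row and column leaves {circle, diamond}.
Row 2, column 6: eliminating its row and column leaves {diamond}.
Row 3, column 1: eliminating its row and column leaves {hexagon}.
Row 4, column 4: eliminating its row and column leaves {square, triangle}.
Row 4, column 6: eliminating its row and column leaves {square}.
Row 5, column 1: eliminating its row and column leaves {circle}.
Row 6, column 1: eliminating its row and column leaves {diamond}.
Row 6, column 2: eliminating its row and column leaves {square}.
Only one assignment across all blanks avoids any row or column repeat, giving 1 completion.

1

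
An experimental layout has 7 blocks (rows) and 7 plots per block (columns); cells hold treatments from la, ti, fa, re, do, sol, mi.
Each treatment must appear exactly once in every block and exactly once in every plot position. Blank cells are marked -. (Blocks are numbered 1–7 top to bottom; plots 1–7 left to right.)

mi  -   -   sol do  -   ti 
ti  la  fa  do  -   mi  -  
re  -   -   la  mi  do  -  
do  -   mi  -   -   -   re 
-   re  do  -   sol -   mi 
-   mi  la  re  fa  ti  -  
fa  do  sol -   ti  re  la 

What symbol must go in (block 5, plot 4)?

Block 1, plot 2: block 1 has {ti, do, sol, mi} and plot 2 has {la, re, do, mi}, leaving only fa.
Block 1, plot 3: block 1 has {ti, fa, do, sol, mi} and plot 3 has {la, fa, do, sol, mi}, leaving only re.
Block 1, plot 6: block 1 has {ti, fa, re, do, sol, mi} and plot 6 has {ti, re, do, mi}, leaving only la.
Block 2, plot 5: block 2 has {la, ti, fa, do, mi} and plot 5 has {ti, fa, do, sol, mi}, leaving only re.
Block 2, plot 7: block 2 has {la, ti, fa, re, do, mi} and plot 7 has {la, ti, re, mi}, leaving only sol.
Block 3, plot 3: block 3 has {la, re, do, mi} and plot 3 has {la, fa, re, do, sol, mi}, leaving only ti.
Block 3, plot 2: block 3 has {la, ti, re, do, mi} and plot 2 has {la, fa, re, do, mi}, leaving only sol.
Block 3, plot 7: block 3 has {la, ti, re, do, sol, mi} and plot 7 has {la, ti, re, sol, mi}, leaving only fa.
Block 4, plot 2: block 4 has {re, do, mi} and plot 2 has {la, fa, re, do, sol, mi}, leaving only ti.
Block 4, plot 4: block 4 has {ti, re, do, mi} and plot 4 has {la, re, do, sol}, leaving only fa.
Block 5 already has {re, do, sol, mi} and plot 4 already has {la, fa, re, do, sol}, so block 5, plot 4 must be ti.

ti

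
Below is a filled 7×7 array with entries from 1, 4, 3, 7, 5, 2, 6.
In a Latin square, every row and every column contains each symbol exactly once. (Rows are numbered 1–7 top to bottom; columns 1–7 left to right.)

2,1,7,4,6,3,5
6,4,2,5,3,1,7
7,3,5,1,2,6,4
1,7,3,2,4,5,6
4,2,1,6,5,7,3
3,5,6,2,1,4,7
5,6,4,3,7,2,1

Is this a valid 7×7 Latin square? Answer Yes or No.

No

Every row is a permutation, but column 4 contains 2 twice (at rows 4 and 6).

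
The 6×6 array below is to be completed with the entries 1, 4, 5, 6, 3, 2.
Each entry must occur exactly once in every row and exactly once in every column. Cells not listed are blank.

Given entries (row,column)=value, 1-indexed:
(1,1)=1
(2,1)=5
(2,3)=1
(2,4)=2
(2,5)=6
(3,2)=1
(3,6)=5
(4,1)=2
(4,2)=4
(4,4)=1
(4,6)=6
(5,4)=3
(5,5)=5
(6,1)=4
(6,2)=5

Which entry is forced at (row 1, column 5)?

4

Row 2, column 2: row 2 has {1, 5, 6, 2} and column 2 has {1, 4, 5}, leaving only 3.
Row 2, column 6: row 2 has {1, 5, 6, 3, 2} and column 6 has {5, 6}, leaving only 4.
Row 4, column 5: row 4 has {1, 4, 6, 2} and column 5 has {5, 6}, leaving only 3.
Row 4, column 3: row 4 has {1, 4, 6, 3, 2} and column 3 has {1}, leaving only 5.
Row 5, column 1: row 5 has {5, 3} and column 1 has {1, 4, 5, 2}, leaving only 6.
Row 3, column 1: row 3 has {1, 5} and column 1 has {1, 4, 5, 6, 2}, leaving only 3.
Row 5, column 2: row 5 has {5, 6, 3} and column 2 has {1, 4, 5, 3}, leaving only 2.
Row 1, column 2: row 1 has {1} and column 2 has {1, 4, 5, 3, 2}, leaving only 6.
Row 5, column 3: row 5 has {5, 6, 3, 2} and column 3 has {1, 5}, leaving only 4.
Row 5, column 6: row 5 has {4, 5, 6, 3, 2} and column 6 has {4, 5, 6}, leaving only 1.
Row 6, column 4: row 6 has {4, 5} and column 4 has {1, 3, 2}, leaving only 6.
Row 3, column 4: row 3 has {1, 5, 3} and column 4 has {1, 6, 3, 2}, leaving only 4.
Row 1, column 4: row 1 has {1, 6} and column 4 has {1, 4, 6, 3, 2}, leaving only 5.
Row 3, column 5: row 3 has {1, 4, 5, 3} and column 5 has {5, 6, 3}, leaving only 2.
Row 1 already has {1, 5, 6} and column 5 already has {5, 6, 3, 2}, so row 1, column 5 must be 4.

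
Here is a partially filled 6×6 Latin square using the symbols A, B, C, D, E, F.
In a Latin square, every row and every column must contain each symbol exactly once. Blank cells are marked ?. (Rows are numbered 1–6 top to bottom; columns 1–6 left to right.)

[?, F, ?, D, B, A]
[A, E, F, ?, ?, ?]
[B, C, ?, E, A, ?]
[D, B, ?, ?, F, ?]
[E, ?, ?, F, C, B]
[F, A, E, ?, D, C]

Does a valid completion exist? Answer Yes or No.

Row 2, column 5: row 2 together with column 5 already contain {A, B, C, D, E, F} — every symbol — so nothing can go there. The grid has no valid completion.

No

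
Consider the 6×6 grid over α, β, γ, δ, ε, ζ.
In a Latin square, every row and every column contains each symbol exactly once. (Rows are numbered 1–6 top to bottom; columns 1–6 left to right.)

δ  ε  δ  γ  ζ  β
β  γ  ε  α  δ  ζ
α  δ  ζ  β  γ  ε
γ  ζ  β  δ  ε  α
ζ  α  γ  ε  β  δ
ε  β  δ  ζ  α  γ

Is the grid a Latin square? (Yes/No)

Row 1 contains δ twice (at columns 1 and 3), so it is not a permutation.

No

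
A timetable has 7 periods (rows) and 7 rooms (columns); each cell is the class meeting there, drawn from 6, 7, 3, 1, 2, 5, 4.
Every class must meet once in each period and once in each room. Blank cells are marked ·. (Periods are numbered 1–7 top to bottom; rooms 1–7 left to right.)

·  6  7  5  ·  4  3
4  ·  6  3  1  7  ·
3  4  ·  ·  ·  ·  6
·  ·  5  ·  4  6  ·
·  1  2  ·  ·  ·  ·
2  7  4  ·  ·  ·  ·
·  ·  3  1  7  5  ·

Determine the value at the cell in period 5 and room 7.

Period 1, room 1: period 1 has {6, 7, 3, 5, 4} and room 1 has {3, 2, 4}, leaving only 1.
Period 1, room 5: period 1 has {6, 7, 3, 1, 5, 4} and room 5 has {7, 1, 4}, leaving only 2.
Period 3, room 3: period 3 has {6, 3, 4} and room 3 has {6, 7, 3, 2, 5, 4}, leaving only 1.
Period 3, room 5: period 3 has {6, 3, 1, 4} and room 5 has {7, 1, 2, 4}, leaving only 5.
Period 3, room 6: period 3 has {6, 3, 1, 5, 4} and room 6 has {6, 7, 5, 4}, leaving only 2.
Period 3, room 4: period 3 has {6, 3, 1, 2, 5, 4} and room 4 has {3, 1, 5}, leaving only 7.
Period 4, room 1: period 4 has {6, 5, 4} and room 1 has {3, 1, 2, 4}, leaving only 7.
Period 4, room 4: period 4 has {6, 7, 5, 4} and room 4 has {7, 3, 1, 5}, leaving only 2.
Period 4, room 2: period 4 has {6, 7, 2, 5, 4} and room 2 has {6, 7, 1, 4}, leaving only 3.
Period 4, room 7: period 4 has {6, 7, 3, 2, 5, 4} and room 7 has {6, 3}, leaving only 1.
Period 5, room 6: period 5 has {1, 2} and room 6 has {6, 7, 2, 5, 4}, leaving only 3.
Period 5, room 5: period 5 has {3, 1, 2} and room 5 has {7, 1, 2, 5, 4}, leaving only 6.
Period 5, room 1: period 5 has {6, 3, 1, 2} and room 1 has {7, 3, 1, 2, 4}, leaving only 5.
Period 5, room 4: period 5 has {6, 3, 1, 2, 5} and room 4 has {7, 3, 1, 2, 5}, leaving only 4.
Period 5 already has {6, 3, 1, 2, 5, 4} and room 7 already has {6, 3, 1}, so period 5, room 7 must be 7.

7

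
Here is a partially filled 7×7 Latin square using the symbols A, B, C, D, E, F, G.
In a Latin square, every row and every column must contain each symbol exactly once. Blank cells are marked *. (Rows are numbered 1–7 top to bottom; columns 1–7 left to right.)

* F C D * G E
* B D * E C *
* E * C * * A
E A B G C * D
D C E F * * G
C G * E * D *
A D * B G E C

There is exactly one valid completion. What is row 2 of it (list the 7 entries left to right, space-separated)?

G B D A E C F

Row 2, column 4: row 2 has {B, C, D, E} and column 4 has {B, C, D, E, F, G}, leaving only A.
Row 2, column 7: row 2 has {A, B, C, D, E} and column 7 has {A, C, D, E, G}, leaving only F.
Row 2, column 1: row 2 has {A, B, C, D, E, F} and column 1 has {A, C, D, E}, leaving only G.
So row 2 reads: G B D A E C F.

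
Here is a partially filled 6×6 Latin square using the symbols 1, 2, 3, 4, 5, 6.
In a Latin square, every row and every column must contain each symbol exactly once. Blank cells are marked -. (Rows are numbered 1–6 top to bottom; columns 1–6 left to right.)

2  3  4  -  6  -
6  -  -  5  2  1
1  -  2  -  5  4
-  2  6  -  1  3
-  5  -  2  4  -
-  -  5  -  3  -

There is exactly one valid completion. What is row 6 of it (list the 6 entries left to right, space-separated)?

4 1 5 6 3 2

Row 6, column 1: row 6 has {3, 5} and column 1 has {1, 2, 6}, leaving only 4.
Row 1, column 4: row 1 has {2, 3, 4, 6} and column 4 has {2, 5}, leaving only 1.
Row 6, column 4: row 6 has {3, 4, 5} and column 4 has {1, 2, 5}, leaving only 6.
Row 6, column 2: row 6 has {3, 4, 5, 6} and column 2 has {2, 3, 5}, leaving only 1.
Row 6, column 6: row 6 has {1, 3, 4, 5, 6} and column 6 has {1, 3, 4}, leaving only 2.
So row 6 reads: 4 1 5 6 3 2.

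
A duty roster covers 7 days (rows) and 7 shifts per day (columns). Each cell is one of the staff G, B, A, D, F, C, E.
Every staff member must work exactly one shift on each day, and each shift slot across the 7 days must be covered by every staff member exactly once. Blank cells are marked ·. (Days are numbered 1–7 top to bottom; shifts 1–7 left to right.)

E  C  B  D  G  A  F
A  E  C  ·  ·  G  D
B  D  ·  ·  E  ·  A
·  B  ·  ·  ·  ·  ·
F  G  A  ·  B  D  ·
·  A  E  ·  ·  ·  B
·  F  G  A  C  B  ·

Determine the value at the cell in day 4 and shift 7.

G

Day 2, shift 5: day 2 has {G, A, D, C, E} and shift 5 has {G, B, C, E}, leaving only F.
Day 2, shift 4: day 2 has {G, A, D, F, C, E} and shift 4 has {A, D}, leaving only B.
Day 3, shift 3: day 3 has {B, A, D, E} and shift 3 has {G, B, A, C, E}, leaving only F.
Day 3, shift 6: day 3 has {B, A, D, F, E} and shift 6 has {G, B, A, D}, leaving only C.
Day 3, shift 4: day 3 has {B, A, D, F, C, E} and shift 4 has {B, A, D}, leaving only G.
Day 4, shift 3: day 4 has {B} and shift 3 has {G, B, A, F, C, E}, leaving only D.
Day 4, shift 5: day 4 has {B, D} and shift 5 has {G, B, F, C, E}, leaving only A.
Day 6, shift 5: day 6 has {B, A, E} and shift 5 has {G, B, A, F, C, E}, leaving only D.
Day 6, shift 6: day 6 has {B, A, D, E} and shift 6 has {G, B, A, D, C}, leaving only F.
Day 4, shift 6: day 4 has {B, A, D} and shift 6 has {G, B, A, D, F, C}, leaving only E.
Day 6, shift 4: day 6 has {B, A, D, F, E} and shift 4 has {G, B, A, D}, leaving only C.
Day 4, shift 4: day 4 has {B, A, D, E} and shift 4 has {G, B, A, D, C}, leaving only F.
Day 5, shift 4: day 5 has {G, B, A, D, F} and shift 4 has {G, B, A, D, F, C}, leaving only E.
Day 5, shift 7: day 5 has {G, B, A, D, F, E} and shift 7 has {B, A, D, F}, leaving only C.
Day 4 already has {B, A, D, F, E} and shift 7 already has {B, A, D, F, C}, so day 4, shift 7 must be G.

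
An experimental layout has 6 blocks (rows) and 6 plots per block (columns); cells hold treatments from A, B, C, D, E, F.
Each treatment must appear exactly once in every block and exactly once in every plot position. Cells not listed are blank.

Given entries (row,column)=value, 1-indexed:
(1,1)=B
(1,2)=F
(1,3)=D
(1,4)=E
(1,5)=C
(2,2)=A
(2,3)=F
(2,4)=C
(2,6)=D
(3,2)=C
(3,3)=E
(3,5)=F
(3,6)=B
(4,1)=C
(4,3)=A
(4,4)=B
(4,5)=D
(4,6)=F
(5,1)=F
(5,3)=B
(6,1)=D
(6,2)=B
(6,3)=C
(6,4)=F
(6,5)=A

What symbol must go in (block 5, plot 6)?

Block 1, plot 6: block 1 has {B, C, D, E, F} and plot 6 has {B, D, F}, leaving only A.
Block 2, plot 1: block 2 has {A, C, D, F} and plot 1 has {B, C, D, F}, leaving only E.
Block 2, plot 5: block 2 has {A, C, D, E, F} and plot 5 has {A, C, D, F}, leaving only B.
Block 3, plot 1: block 3 has {B, C, E, F} and plot 1 has {B, C, D, E, F}, leaving only A.
Block 3, plot 4: block 3 has {A, B, C, E, F} and plot 4 has {B, C, E, F}, leaving only D.
Block 4, plot 2: block 4 has {A, B, C, D, F} and plot 2 has {A, B, C, F}, leaving only E.
Block 5, plot 2: block 5 has {B, F} and plot 2 has {A, B, C, E, F}, leaving only D.
Block 5, plot 4: block 5 has {B, D, F} and plot 4 has {B, C, D, E, F}, leaving only A.
Block 5, plot 5: block 5 has {A, B, D, F} and plot 5 has {A, B, C, D, F}, leaving only E.
Block 5 already has {A, B, D, E, F} and plot 6 already has {A, B, D, F}, so block 5, plot 6 must be C.

C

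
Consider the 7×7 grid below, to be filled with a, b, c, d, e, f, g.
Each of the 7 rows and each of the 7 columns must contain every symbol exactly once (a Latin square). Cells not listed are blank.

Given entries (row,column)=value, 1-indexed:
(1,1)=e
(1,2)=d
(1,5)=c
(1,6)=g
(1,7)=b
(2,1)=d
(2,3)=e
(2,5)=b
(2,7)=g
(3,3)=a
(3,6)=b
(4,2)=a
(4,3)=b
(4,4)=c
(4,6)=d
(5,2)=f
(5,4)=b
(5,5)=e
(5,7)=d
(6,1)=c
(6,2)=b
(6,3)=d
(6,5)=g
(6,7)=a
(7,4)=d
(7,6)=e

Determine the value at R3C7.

c

Row 1, column 3: row 1 has {b, c, d, e, g} and column 3 has {a, b, d, e}, leaving only f.
Row 1, column 4: row 1 has {b, c, d, e, f, g} and column 4 has {b, c, d}, leaving only a.
Row 2, column 2: row 2 has {b, d, e, g} and column 2 has {a, b, d, f}, leaving only c.
Row 2, column 4: row 2 has {b, c, d, e, g} and column 4 has {a, b, c, d}, leaving only f.
Row 2, column 6: row 2 has {b, c, d, e, f, g} and column 6 has {b, d, e, g}, leaving only a.
Row 4, column 5: row 4 has {a, b, c, d} and column 5 has {b, c, e, g}, leaving only f.
Row 3, column 5: row 3 has {a, b} and column 5 has {b, c, e, f, g}, leaving only d.
Row 4, column 1: row 4 has {a, b, c, d, f} and column 1 has {c, d, e}, leaving only g.
Row 3, column 1: row 3 has {a, b, d} and column 1 has {c, d, e, g}, leaving only f.
Row 4, column 7: row 4 has {a, b, c, d, f, g} and column 7 has {a, b, d, g}, leaving only e.
Row 3 already has {a, b, d, f} and column 7 already has {a, b, d, e, g}, so row 3, column 7 must be c.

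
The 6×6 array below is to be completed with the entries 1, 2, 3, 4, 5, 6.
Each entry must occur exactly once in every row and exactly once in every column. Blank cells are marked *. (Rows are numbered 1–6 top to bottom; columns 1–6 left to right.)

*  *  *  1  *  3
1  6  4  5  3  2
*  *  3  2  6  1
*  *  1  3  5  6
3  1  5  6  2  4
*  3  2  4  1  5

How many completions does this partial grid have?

Row 1, column 1: eliminating its row and column leaves {2, 4, 5, 6}.
Row 1, column 2: eliminating its row and column leaves {2, 4, 5}.
Row 1, column 3: eliminating its row and column leaves {6}.
Row 1, column 5: eliminating its row and column leaves {4}.
Row 3, column 1: eliminating its row and column leaves {4, 5}.
Row 3, column 2: eliminating its row and column leaves {4, 5}.
Row 4, column 1: eliminating its row and column leaves {2, 4}.
Row 4, column 2: eliminating its row and column leaves {2, 4}.
Row 6, column 1: eliminating its row and column leaves {6}.
Enumerating the assignments across these blanks that avoid any row or column repeat gives 2 completions.

2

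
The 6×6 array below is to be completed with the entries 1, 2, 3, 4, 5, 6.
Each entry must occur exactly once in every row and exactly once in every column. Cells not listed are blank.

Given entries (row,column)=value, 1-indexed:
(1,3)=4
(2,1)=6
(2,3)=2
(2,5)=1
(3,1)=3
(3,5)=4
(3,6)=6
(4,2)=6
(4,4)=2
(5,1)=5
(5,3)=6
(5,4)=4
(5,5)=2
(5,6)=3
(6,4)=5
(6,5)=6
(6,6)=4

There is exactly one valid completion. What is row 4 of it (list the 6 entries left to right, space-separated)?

Row 2, column 4: row 2 has {1, 2, 6} and column 4 has {2, 4, 5}, leaving only 3.
Row 2, column 6: row 2 has {1, 2, 3, 6} and column 6 has {3, 4, 6}, leaving only 5.
Row 4, column 6: row 4 has {2, 6} and column 6 has {3, 4, 5, 6}, leaving only 1.
Row 4, column 1: row 4 has {1, 2, 6} and column 1 has {3, 5, 6}, leaving only 4.
Row 1, column 6: row 1 has {4} and column 6 has {1, 3, 4, 5, 6}, leaving only 2.
Row 1, column 1: row 1 has {2, 4} and column 1 has {3, 4, 5, 6}, leaving only 1.
Row 1, column 4: row 1 has {1, 2, 4} and column 4 has {2, 3, 4, 5}, leaving only 6.
Row 2, column 2: row 2 has {1, 2, 3, 5, 6} and column 2 has {6}, leaving only 4.
Row 3, column 4: row 3 has {3, 4, 6} and column 4 has {2, 3, 4, 5, 6}, leaving only 1.
Row 3, column 3: row 3 has {1, 3, 4, 6} and column 3 has {2, 4, 6}, leaving only 5.
Row 4, column 3: row 4 has {1, 2, 4, 6} and column 3 has {2, 4, 5, 6}, leaving only 3.
Row 4, column 5: row 4 has {1, 2, 3, 4, 6} and column 5 has {1, 2, 4, 6}, leaving only 5.
So row 4 reads: 4 6 3 2 5 1.

4 6 3 2 5 1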